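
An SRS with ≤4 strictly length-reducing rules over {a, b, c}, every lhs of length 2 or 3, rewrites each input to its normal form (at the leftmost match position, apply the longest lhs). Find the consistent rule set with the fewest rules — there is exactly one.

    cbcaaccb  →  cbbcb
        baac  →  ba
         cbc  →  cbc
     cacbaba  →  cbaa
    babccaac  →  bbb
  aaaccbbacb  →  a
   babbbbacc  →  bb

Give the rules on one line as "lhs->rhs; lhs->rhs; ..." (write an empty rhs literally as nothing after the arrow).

  | cbcaaccb => cbaccb => cbbcb
  | baac => bab => ba
  | cbc
  | cacbaba => cbaba => cbaa

ab->a; ac->b; ca->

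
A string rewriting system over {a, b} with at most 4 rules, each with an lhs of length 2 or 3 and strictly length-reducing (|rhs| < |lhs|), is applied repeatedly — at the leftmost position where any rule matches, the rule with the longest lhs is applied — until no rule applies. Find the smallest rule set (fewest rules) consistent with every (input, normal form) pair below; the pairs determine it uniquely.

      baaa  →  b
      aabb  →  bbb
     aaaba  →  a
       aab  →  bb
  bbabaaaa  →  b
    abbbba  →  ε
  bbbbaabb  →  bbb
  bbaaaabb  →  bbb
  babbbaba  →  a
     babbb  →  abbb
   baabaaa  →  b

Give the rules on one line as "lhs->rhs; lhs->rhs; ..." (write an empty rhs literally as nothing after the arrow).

  | baaa => aaa => aa => b
  | aabb => bbb
  | aaaba => aaba => bba => ba => a
  | aab => bb

aa->b; aaa->aa; aba->; ba->a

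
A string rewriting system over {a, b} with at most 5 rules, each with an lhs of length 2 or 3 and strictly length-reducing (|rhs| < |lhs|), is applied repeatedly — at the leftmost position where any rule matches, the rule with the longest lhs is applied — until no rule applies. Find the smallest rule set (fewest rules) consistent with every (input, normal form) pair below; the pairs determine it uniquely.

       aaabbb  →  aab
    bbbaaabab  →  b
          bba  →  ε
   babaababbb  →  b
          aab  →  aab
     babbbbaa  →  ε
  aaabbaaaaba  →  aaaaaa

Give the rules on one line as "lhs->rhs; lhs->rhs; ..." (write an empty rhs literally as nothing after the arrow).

abb->; ba->; baa->ba; bb->b

  | aaabbb => aab
  | bbbaaabab => bbaaabab => baaabab => baabab => babab => bab => b
  | bba => ba => ε
  | babaababbb => baababbb => bababbb => babbb => bbb => bb => b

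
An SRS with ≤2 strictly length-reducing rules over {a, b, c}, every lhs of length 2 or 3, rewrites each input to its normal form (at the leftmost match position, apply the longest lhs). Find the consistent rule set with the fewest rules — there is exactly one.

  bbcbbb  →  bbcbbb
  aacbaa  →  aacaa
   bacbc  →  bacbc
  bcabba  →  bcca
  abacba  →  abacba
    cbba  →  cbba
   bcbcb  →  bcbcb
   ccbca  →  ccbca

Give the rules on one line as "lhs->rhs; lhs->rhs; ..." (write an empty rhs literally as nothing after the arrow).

  | bbcbbb
  | aacbaa => aacaa
  | bacbc
  | bcabba => bcca

abb->c; baa->aa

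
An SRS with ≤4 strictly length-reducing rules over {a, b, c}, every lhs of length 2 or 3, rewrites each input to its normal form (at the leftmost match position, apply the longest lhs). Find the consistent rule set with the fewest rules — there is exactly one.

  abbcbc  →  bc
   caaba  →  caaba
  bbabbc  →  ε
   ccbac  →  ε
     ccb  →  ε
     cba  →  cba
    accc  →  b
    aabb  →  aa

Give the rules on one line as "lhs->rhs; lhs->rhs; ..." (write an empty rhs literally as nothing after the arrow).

  | abbcbc => acbc => bc
  | caaba
  | bbabbc => abbc => ac => ε
  | ccbac => bbac => ac => ε

ac->; bb->; cc->b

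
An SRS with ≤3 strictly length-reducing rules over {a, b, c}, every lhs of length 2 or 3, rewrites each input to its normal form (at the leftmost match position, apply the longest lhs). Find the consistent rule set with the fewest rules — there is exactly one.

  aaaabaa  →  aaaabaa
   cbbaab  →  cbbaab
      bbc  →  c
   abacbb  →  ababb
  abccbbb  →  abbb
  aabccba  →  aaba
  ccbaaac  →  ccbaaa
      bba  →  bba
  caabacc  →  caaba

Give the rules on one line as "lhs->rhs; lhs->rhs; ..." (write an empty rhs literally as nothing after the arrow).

  | aaaabaa
  | cbbaab
  | bbc => bc => c
  | abacbb => ababb

ac->a; bc->c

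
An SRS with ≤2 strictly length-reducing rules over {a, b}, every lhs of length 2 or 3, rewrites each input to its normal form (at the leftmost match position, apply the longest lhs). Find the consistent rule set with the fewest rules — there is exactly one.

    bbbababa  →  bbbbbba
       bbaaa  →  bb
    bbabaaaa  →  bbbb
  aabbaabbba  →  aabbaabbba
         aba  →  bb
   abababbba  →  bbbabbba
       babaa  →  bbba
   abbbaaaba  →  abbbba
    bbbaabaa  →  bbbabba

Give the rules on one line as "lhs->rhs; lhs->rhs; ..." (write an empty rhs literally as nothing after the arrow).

  | bbbababa => bbbbbba
  | bbaaa => bb
  | bbabaaaa => bbbbaaa => bbbb
  | aabbaabbba

aaa->; aba->bb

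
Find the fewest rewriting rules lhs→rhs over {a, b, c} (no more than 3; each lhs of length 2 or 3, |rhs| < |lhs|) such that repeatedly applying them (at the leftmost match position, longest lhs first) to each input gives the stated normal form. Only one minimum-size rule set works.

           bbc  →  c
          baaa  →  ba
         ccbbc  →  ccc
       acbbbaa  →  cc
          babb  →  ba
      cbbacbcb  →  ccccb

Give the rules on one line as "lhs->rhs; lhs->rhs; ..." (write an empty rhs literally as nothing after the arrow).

  | bbc => c
  | baaa => ba
  | ccbbc => ccc
  | acbbbaa => ccbbaa => ccaa => cc

aa->; acb->cc; bb->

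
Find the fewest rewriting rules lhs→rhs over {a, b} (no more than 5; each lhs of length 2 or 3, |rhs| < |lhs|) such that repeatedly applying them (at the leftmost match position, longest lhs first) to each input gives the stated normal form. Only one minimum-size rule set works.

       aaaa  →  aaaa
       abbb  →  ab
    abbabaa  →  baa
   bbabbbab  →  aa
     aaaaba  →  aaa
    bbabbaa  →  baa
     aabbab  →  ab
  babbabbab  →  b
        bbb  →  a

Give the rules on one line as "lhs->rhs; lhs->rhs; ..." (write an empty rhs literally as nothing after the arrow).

  | aaaa
  | abbb => abb => ab
  | abbabaa => ababaa => baa
  | bbabbbab => baabbab => baabab => bab => aa

aba->; abb->ab; bab->aa; bbb->a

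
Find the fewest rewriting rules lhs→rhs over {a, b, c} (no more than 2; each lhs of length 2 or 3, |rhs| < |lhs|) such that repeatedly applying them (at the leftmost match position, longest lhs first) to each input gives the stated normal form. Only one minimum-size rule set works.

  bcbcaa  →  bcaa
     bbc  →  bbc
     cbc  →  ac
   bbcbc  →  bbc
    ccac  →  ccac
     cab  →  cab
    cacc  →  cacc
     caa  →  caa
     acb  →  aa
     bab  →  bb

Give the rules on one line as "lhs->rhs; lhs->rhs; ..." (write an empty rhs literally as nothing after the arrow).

  | bcbcaa => bacaa => bcaa
  | bbc
  | cbc => ac
  | bbcbc => bbac => bbc

ba->b; cb->a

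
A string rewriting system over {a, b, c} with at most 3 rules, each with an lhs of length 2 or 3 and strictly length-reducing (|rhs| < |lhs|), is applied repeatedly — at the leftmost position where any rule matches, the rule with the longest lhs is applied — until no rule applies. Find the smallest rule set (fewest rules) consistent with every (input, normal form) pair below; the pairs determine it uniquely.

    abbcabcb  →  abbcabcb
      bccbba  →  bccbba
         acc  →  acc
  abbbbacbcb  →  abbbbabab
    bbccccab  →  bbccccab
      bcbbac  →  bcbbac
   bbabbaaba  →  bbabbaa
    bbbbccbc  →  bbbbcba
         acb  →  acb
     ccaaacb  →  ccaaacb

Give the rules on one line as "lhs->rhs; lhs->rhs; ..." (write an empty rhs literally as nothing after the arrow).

  | abbcabcb
  | bccbba
  | acc
  | abbbbacbcb => abbbbabab

aab->a; cbc->ba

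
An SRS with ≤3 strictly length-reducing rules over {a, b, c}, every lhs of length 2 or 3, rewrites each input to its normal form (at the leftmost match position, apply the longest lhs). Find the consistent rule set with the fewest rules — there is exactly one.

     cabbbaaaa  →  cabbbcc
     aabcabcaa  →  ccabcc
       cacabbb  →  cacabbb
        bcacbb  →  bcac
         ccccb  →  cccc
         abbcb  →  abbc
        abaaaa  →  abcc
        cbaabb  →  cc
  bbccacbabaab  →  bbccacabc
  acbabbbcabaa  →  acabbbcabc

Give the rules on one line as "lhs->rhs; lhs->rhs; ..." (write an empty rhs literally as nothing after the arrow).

  | cabbbaaaa => cabbbcaa => cabbbcc
  | aabcabcaa => cbcabcaa => ccabcaa => ccabcc
  | cacabbb
  | bcacbb => bcacb => bcac

aa->c; cb->c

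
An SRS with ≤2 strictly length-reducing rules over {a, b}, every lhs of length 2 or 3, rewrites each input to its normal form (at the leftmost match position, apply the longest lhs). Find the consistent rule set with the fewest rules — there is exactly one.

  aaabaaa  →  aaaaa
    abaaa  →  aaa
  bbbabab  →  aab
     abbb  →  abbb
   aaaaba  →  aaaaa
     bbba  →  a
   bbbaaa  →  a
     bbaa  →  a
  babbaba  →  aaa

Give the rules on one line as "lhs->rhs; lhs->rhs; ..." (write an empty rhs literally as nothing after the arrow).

  | aaabaaa => aaaaa
  | abaaa => aaa
  | bbbabab => bbabab => babab => abab => aab
  | abbb

ba->a; baa->a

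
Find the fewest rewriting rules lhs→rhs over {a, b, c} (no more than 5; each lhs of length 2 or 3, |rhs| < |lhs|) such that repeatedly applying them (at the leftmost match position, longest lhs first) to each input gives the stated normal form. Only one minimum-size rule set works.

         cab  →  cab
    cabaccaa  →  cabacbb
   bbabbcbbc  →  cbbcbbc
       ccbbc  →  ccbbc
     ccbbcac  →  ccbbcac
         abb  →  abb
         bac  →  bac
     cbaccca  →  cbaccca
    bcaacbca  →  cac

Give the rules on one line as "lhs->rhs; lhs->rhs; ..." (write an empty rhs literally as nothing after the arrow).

bba->c; bbb->ca; caa->bb; cbc->bb

  | cab
  | cabaccaa => cabacbb
  | bbabbcbbc => cbbcbbc
  | ccbbc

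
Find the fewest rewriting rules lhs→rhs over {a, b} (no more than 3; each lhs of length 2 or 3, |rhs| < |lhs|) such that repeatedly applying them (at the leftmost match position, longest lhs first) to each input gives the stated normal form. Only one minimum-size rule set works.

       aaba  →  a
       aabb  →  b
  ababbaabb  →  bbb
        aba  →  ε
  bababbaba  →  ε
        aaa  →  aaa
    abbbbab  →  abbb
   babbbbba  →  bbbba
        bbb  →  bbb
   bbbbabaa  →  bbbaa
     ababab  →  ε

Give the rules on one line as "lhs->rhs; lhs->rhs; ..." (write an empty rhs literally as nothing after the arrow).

aab->; aba->; bab->

  | aaba => a
  | aabb => b
  | ababbaabb => bbaabb => bbb
  | aba => ε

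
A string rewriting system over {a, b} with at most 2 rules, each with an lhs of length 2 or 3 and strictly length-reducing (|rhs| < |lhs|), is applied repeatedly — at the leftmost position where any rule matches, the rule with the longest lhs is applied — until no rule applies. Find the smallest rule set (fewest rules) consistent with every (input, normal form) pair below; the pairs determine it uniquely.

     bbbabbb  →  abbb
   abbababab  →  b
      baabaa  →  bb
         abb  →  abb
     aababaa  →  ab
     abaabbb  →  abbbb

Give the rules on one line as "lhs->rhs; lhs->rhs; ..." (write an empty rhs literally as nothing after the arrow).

aa->; bab->ab

  | bbbabbb => bbabbb => babbb => abbb
  | abbababab => abababab => aababab => babab => abab => aab => b
  | baabaa => bbaa => bb
  | abb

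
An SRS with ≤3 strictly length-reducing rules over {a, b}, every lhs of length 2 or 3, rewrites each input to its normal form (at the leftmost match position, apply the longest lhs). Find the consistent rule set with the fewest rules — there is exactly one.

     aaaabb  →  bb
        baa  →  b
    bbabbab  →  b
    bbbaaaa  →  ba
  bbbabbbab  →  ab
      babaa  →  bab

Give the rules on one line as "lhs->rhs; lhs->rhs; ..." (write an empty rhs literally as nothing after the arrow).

aa->; bba->aa

  | aaaabb => aabb => bb
  | baa => b
  | bbabbab => aabbab => bbab => aab => b
  | bbbaaaa => baaaaa => baaa => ba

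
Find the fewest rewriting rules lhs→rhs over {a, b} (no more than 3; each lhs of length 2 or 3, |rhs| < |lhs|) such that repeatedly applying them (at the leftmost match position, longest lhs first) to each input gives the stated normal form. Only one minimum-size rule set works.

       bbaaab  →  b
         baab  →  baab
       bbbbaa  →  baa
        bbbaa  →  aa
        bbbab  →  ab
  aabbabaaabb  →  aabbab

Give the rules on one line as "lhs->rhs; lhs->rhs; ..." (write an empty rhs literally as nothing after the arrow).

  | bbaaab => bbbb => b
  | baab
  | bbbbaa => baa
  | bbbaa => aa

aaa->b; bbb->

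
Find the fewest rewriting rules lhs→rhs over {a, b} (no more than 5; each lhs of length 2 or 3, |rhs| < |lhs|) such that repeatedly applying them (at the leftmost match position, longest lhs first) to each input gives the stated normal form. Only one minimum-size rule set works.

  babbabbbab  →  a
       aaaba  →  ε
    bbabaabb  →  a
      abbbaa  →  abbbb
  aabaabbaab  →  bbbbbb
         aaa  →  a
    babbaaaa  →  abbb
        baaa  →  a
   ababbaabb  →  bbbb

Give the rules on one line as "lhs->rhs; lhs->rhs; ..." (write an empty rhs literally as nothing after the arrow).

aa->; ba->a; baa->bb; bab->a

  | babbabbbab => ababbbab => aabbab => bbab => ba => a
  | aaaba => aba => aa => ε
  | bbabaabb => baaabb => bbabb => bab => a
  | abbbaa => abbbb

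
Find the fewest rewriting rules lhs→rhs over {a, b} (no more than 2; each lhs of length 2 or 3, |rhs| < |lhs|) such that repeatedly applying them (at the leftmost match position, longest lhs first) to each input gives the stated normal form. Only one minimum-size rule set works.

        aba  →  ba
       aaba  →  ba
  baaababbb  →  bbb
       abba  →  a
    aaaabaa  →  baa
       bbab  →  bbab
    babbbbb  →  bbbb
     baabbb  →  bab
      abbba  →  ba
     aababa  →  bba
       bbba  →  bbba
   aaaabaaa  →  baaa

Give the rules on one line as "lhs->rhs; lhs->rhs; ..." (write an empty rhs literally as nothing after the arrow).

aba->ba; abb->

  | aba => ba
  | aaba => aba => ba
  | baaababbb => baababbb => bababbb => bbabbb => bbb
  | abba => a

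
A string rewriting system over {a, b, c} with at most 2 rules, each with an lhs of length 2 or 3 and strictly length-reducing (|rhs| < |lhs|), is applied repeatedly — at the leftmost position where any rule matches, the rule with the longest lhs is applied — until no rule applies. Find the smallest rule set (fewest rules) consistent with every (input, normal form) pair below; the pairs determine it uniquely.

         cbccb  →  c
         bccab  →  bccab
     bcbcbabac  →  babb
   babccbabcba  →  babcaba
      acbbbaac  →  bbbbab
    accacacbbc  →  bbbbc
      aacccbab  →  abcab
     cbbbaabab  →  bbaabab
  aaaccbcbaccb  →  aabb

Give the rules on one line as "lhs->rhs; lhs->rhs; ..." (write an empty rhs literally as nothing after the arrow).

ac->b; cb->

  | cbccb => ccb => c
  | bccab
  | bcbcbabac => bcbabac => babac => babb
  | babccbabcba => babcabcba => babcaba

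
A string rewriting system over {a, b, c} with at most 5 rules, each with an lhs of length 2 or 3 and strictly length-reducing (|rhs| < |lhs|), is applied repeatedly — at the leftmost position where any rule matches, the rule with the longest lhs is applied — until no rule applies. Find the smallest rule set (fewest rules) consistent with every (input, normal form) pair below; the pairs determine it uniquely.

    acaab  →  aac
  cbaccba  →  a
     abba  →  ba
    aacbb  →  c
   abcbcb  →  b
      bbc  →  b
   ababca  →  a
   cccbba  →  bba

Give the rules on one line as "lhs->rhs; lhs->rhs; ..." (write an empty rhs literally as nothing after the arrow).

  | acaab => aaab => aac
  | cbaccba => baccba => bacba => baba => bca => a
  | abba => cba => ba
  | aacbb => aabb => acb => ab => c

ab->c; bc->; ca->a; cb->b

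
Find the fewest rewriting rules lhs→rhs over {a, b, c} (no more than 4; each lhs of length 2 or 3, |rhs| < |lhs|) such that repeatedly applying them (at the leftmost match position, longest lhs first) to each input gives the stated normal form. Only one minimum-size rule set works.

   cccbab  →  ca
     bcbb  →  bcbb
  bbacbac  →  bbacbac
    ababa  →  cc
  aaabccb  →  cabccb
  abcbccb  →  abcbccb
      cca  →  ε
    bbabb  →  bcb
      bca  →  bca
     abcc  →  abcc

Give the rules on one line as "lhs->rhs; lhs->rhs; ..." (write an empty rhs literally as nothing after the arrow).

  | cccbab => cccaa => ca
  | bcbb
  | bbacbac
  | ababa => aaaa => caa => cc

aa->c; bab->aa; cca->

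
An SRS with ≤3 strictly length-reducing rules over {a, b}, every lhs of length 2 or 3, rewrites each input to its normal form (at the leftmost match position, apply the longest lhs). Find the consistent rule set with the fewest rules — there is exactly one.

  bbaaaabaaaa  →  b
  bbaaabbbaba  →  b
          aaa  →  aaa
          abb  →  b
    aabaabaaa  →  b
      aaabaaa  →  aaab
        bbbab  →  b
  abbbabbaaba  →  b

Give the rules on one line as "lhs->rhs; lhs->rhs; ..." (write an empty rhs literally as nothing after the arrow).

  | bbaaaabaaaa => baaaabaaaa => baaabaaaa => baabaaaa => babaaaa => bbaaaa => baaaa => baaa => baa => ba => b
  | bbaaabbbaba => baaabbbaba => baabbbaba => babbbaba => bbbbaba => bbbaba => bbaba => baba => bba => ba => b
  | aaa
  | abb => bb => b

abb->bb; ba->b; bb->b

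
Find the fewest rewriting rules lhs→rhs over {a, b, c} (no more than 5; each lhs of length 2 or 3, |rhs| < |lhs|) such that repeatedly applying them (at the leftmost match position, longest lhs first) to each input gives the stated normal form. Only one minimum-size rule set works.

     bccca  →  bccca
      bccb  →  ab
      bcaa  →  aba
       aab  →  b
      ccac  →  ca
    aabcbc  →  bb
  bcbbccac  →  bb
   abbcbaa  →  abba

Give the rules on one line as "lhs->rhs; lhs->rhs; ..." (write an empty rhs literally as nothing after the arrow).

  | bccca
  | bccb => bca => ab
  | bcaa => aba
  | aab => b

aa->; ac->b; bca->ab; cb->a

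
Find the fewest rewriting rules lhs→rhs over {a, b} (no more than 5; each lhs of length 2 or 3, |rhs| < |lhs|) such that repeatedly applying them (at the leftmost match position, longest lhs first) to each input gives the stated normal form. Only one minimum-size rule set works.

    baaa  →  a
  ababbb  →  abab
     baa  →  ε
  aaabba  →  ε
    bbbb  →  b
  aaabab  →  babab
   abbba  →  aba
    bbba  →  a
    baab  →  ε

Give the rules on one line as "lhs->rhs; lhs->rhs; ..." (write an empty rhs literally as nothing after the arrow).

  | baaa => bba => a
  | ababbb => abab
  | baa => bb => ε
  | aaabba => babba => baa => bb => ε

aa->b; abb->a; bb->; bbb->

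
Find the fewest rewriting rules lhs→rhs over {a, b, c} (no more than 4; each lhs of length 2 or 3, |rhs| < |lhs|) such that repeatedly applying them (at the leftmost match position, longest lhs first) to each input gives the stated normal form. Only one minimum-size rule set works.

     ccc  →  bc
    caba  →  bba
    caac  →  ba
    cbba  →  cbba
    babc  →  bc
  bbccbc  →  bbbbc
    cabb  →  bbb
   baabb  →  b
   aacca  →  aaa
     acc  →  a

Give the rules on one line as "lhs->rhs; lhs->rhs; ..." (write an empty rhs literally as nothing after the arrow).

  | ccc => bc
  | caba => bba
  | caac => bac => ba
  | cbba

ab->; ac->a; ca->b; cc->b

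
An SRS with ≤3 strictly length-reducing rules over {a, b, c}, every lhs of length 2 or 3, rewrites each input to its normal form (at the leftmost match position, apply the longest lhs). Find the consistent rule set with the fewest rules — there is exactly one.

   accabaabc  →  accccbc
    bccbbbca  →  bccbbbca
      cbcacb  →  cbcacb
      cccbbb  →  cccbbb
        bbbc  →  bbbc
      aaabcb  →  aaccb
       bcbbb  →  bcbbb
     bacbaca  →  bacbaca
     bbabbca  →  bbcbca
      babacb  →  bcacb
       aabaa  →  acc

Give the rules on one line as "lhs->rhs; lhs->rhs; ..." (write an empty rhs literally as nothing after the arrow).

  | accabaabc => acccaabc => accccbc
  | bccbbbca
  | cbcacb
  | cccbbb

ab->c; caa->cc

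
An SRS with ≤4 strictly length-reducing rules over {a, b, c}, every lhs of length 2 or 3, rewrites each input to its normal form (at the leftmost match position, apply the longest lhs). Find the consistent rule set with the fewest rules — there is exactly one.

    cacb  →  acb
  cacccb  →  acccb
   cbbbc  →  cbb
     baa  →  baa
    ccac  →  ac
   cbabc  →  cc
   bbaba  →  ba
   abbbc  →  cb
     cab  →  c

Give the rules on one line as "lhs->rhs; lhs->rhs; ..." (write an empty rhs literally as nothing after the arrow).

  | cacb => acb
  | cacccb => acccb
  | cbbbc => cbb
  | baa

ab->c; bc->; ca->a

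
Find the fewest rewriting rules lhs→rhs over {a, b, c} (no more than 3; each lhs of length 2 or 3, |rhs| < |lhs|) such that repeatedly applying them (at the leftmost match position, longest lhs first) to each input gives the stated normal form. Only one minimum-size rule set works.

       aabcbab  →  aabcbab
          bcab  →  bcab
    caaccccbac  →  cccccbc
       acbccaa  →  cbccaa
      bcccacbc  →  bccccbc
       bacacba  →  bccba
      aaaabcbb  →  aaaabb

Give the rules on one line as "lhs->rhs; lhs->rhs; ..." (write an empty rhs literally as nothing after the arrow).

ac->c; cbb->b

  | aabcbab
  | bcab
  | caaccccbac => caccccbac => cccccbac => cccccbc
  | acbccaa => cbccaa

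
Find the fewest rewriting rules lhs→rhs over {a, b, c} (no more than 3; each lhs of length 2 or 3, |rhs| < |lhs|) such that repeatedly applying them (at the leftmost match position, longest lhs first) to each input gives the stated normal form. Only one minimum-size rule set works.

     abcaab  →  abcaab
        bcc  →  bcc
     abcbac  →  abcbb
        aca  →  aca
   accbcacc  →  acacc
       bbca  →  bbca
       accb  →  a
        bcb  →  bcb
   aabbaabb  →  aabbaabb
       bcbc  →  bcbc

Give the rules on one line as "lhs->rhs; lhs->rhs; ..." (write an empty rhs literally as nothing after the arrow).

  | abcaab
  | bcc
  | abcbac => abcbb
  | aca

bac->bb; ccb->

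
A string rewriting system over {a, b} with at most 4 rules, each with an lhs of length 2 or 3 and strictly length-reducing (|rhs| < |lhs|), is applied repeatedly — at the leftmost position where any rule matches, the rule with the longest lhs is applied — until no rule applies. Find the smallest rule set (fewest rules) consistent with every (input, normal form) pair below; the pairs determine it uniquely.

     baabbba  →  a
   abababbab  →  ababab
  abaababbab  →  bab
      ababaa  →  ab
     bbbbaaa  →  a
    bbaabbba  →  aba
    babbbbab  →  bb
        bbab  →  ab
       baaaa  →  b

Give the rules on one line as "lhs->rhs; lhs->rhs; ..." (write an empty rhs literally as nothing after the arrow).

  | baabbba => bbbbba => abba => a
  | abababbab => ababab
  | abaababbab => abbbabbab => babbab => bab
  | ababaa => ababb => ab

aa->b; abb->; bba->a; bbb->a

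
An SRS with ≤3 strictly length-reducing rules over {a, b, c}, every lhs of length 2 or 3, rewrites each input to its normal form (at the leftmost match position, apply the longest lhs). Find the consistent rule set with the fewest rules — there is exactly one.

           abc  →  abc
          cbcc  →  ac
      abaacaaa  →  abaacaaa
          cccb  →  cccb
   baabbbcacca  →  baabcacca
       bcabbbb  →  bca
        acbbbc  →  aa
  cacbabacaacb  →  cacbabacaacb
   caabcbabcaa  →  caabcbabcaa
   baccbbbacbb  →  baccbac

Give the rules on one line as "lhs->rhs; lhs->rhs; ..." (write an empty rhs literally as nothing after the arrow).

bb->; cbc->a

  | abc
  | cbcc => ac
  | abaacaaa
  | cccb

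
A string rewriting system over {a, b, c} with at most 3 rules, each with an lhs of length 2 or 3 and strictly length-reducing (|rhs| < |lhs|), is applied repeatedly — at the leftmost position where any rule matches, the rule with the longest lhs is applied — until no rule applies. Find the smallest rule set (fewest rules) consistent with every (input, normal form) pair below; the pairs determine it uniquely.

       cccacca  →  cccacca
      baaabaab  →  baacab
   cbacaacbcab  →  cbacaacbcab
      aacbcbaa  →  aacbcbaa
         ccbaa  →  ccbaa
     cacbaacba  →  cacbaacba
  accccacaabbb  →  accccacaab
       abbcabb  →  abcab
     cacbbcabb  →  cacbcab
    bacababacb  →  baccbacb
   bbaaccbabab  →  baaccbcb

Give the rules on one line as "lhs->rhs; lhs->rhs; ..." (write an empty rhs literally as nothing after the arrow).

  | cccacca
  | baaabaab => baacab
  | cbacaacbcab
  | aacbcbaa

aba->c; bb->b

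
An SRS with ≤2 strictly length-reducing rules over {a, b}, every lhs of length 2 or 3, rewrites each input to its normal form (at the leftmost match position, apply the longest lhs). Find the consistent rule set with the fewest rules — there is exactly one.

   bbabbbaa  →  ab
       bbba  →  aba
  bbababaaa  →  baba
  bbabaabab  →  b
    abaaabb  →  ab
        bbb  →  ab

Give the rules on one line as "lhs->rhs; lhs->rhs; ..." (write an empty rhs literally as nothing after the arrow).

  | bbabbbaa => aabbbaa => bbbaa => abaa => ab
  | bbba => aba
  | bbababaaa => aababaaa => babaaa => baba
  | bbabaabab => aabaabab => baabab => bbab => aab => b

aa->; bb->a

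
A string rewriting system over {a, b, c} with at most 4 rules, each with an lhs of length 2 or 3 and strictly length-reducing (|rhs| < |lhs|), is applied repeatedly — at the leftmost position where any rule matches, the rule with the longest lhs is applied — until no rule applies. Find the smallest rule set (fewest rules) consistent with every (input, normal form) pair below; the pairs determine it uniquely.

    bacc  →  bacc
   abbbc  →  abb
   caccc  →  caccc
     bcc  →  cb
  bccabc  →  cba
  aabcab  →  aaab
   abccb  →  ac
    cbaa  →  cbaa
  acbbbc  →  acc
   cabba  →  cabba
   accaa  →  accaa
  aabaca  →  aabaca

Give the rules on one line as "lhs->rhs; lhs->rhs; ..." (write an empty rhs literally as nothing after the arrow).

acb->ac; bc->; bcc->cb

  | bacc
  | abbbc => abb
  | caccc
  | bcc => cb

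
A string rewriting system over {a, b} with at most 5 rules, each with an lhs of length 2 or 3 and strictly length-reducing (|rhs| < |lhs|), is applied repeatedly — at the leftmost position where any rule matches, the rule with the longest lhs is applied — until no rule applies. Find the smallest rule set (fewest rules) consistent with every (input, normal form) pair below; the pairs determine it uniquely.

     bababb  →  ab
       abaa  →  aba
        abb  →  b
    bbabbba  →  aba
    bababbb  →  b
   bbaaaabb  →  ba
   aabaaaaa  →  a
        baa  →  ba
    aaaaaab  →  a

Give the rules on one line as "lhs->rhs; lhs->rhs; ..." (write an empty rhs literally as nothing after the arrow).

  | bababb => aabb => ab
  | abaa => aba
  | abb => b
  | bbabbba => babba => aba

aa->a; aab->a; abb->b; bab->a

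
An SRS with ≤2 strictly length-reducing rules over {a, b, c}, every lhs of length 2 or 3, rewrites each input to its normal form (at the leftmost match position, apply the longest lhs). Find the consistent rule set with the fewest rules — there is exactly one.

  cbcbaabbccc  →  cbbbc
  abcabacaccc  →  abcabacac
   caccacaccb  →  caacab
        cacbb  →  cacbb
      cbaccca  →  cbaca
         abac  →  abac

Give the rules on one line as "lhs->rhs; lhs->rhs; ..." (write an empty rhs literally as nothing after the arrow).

  | cbcbaabbccc => cbccbbccc => cbbbccc => cbbbc
  | abcabacaccc => abcabacac
  | caccacaccb => caacaccb => caacab
  | cacbb

baa->c; cc->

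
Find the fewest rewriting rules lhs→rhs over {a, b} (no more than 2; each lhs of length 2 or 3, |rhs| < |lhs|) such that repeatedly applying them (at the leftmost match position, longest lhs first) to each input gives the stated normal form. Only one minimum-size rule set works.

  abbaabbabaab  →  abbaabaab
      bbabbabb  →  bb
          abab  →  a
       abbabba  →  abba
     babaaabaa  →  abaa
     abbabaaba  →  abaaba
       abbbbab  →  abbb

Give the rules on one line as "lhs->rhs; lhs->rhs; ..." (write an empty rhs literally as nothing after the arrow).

aaa->a; bab->

  | abbaabbabaab => abbaabaab
  | bbabbabb => bbabb => bb
  | abab => a
  | abbabba => abba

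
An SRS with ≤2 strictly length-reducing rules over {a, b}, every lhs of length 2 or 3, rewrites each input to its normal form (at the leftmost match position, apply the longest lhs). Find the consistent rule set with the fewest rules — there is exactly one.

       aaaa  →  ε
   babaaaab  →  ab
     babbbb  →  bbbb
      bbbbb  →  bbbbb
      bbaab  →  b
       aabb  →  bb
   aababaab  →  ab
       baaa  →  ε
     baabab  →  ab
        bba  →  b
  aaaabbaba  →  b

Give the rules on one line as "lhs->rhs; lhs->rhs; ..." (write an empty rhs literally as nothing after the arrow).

  | aaaa => aa => ε
  | babaaaab => baaaab => aaab => ab
  | babbbb => bbbb
  | bbbbb

aa->; ba->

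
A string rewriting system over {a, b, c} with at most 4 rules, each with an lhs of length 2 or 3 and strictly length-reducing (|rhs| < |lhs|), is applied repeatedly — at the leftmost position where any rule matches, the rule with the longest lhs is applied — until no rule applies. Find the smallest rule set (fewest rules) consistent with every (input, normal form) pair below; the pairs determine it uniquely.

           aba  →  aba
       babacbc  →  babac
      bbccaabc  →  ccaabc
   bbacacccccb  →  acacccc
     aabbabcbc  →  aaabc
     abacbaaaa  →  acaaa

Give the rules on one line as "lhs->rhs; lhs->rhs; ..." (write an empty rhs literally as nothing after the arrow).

  | aba
  | babacbc => babac
  | bbccaabc => ccaabc
  | bbacacccccb => acacccccb => acacccc

baa->c; bb->; cb->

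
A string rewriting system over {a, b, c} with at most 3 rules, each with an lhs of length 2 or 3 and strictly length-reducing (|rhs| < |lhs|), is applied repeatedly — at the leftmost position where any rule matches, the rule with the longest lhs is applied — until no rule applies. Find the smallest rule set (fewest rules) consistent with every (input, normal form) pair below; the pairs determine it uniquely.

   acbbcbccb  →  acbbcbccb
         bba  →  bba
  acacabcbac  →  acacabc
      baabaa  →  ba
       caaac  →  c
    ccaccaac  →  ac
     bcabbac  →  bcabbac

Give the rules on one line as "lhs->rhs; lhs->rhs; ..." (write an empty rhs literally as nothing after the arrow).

aa->c; cba->; cca->

  | acbbcbccb
  | bba
  | acacabcbac => acacabc
  | baabaa => bcbaa => ba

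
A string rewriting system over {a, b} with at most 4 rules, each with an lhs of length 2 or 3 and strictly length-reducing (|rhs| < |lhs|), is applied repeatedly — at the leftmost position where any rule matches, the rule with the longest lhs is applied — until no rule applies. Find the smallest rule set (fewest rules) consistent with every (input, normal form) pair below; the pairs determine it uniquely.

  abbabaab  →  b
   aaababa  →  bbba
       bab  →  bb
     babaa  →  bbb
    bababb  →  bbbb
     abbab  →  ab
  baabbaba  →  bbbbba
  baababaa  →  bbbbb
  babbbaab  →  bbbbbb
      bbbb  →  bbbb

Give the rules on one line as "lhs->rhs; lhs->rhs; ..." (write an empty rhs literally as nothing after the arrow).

  | abbabaab => abaab => abbb => b
  | aaababa => bababa => bbaba => bbba
  | bab => bb
  | babaa => bbaa => bbb

aa->b; abb->; bab->bb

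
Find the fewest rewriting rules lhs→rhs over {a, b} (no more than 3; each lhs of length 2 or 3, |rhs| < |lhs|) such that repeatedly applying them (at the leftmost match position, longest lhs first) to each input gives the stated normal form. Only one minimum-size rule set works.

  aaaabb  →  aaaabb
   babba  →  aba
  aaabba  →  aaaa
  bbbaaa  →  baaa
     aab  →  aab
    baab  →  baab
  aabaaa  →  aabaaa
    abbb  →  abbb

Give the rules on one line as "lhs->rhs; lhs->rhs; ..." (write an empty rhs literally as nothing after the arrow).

bab->a; bba->a

  | aaaabb
  | babba => aba
  | aaabba => aaaa
  | bbbaaa => baaa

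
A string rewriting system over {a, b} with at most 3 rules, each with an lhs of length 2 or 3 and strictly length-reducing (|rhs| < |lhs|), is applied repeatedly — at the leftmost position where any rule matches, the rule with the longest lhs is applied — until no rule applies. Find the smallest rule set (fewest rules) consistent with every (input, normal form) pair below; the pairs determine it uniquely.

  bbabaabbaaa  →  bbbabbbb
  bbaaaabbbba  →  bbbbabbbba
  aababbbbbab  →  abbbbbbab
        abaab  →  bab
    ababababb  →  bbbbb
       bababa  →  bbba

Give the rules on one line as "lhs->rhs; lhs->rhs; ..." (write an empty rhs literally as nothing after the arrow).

  | bbabaabbaaa => bbbabbaaa => bbbabbbb
  | bbaaaabbbba => bbbbabbbba
  | aababbbbbab => abbbbbbab
  | abaab => bab

aaa->bb; aba->b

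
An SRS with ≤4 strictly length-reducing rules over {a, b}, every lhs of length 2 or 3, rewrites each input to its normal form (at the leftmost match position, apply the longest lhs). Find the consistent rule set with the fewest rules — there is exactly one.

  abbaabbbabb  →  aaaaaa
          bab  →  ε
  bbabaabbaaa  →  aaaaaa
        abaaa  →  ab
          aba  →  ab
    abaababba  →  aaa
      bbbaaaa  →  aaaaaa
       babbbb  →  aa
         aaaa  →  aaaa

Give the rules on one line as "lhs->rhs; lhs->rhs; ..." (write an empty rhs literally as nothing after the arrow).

ba->b; bb->; bbb->aa

  | abbaabbbabb => aaabbbabb => aaaaaabb => aaaaaa
  | bab => bb => ε
  | bbabaabbaaa => abaabbaaa => ababbaaa => abbbaaa => aaaaaa
  | abaaa => abaa => aba => ab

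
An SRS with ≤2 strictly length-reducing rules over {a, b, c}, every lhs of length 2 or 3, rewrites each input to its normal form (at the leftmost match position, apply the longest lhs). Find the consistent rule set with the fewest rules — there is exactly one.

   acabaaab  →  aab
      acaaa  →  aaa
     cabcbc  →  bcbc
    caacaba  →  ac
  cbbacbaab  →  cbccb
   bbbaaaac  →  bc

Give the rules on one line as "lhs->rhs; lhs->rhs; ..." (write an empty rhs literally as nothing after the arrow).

  | acabaaab => abaaab => acaab => aab
  | acaaa => aaa
  | cabcbc => bcbc
  | caacaba => acaba => aba => ac

ba->c; ca->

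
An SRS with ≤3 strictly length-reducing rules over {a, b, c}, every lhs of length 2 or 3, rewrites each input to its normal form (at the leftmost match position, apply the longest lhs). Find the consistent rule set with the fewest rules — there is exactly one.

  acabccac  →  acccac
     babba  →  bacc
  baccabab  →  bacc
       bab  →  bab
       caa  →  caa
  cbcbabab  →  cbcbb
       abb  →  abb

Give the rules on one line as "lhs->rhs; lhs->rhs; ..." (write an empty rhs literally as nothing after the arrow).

  | acabccac => acccac
  | babba => bacc
  | baccabab => baccab => bacc
  | bab

aba->; bba->cc; cab->c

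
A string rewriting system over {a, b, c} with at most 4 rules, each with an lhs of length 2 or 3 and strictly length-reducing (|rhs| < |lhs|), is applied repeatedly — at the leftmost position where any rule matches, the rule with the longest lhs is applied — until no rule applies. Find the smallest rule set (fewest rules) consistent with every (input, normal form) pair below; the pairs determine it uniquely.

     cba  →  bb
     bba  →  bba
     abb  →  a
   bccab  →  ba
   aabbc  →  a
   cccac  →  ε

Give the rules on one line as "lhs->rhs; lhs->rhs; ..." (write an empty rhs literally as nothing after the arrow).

ab->a; ac->; ca->a; cba->bb

  | cba => bb
  | bba
  | abb => ab => a
  | bccab => bcab => bab => ba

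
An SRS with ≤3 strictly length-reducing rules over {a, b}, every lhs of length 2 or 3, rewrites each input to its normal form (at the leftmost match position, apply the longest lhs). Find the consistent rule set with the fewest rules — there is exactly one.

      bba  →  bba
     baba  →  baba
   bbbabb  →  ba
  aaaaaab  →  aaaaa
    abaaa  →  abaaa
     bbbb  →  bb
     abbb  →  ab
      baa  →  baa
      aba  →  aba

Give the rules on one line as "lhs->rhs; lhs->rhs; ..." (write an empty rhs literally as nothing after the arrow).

  | bba
  | baba
  | bbbabb => babb => ba
  | aaaaaab => aaaaa

aab->a; abb->a; bbb->b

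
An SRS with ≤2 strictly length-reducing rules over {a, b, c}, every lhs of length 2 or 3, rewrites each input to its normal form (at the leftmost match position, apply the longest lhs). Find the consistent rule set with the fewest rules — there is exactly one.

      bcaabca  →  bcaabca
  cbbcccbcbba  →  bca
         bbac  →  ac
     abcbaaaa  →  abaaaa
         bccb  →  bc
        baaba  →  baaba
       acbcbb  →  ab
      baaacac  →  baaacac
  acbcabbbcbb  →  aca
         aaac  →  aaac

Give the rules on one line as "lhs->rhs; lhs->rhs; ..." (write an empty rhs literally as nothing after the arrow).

bb->; cb->

  | bcaabca
  | cbbcccbcbba => bcccbcbba => bcccbba => bccba => bca
  | bbac => ac
  | abcbaaaa => abaaaa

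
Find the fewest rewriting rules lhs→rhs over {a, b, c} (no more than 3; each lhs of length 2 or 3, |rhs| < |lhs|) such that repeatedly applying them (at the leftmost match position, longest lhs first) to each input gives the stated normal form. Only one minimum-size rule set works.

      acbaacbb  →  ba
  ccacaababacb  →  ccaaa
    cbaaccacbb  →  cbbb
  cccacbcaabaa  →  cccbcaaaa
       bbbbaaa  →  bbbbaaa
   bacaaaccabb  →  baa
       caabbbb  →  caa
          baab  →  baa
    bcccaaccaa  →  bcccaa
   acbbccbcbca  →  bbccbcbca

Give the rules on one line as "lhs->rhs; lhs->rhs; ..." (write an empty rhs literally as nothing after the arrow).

  | acbaacbb => baacbb => babb => bab => ba
  | ccacaababacb => ccaababacb => ccaaabacb => ccaaaacb => ccaaab => ccaaa
  | cbaaccacbb => cbacacbb => cbacbb => cbbb
  | cccacbcaabaa => cccbcaabaa => cccbcaaaa

ab->a; ac->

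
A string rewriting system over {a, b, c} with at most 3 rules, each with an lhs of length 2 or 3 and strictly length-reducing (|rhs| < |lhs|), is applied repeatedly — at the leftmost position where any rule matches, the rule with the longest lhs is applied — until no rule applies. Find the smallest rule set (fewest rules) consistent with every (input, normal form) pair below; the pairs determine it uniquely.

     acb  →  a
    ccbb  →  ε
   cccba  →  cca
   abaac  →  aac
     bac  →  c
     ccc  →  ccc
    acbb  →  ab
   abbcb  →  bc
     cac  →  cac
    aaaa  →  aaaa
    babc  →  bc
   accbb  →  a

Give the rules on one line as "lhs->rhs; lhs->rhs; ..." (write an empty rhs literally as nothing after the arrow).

  | acb => a
  | ccbb => cb => ε
  | cccba => cca
  | abaac => aac

abb->bc; ba->; cb->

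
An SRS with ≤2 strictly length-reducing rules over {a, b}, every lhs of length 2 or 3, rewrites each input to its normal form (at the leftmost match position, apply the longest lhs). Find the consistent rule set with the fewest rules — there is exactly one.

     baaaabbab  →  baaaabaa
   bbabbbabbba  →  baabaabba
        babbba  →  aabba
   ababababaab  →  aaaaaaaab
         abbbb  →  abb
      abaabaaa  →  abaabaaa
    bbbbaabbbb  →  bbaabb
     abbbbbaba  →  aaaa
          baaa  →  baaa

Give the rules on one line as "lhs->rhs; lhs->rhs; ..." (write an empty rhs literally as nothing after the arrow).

  | baaaabbab => baaaabaa
  | bbabbbabbba => baabbabbba => baabaabba
  | babbba => aabba
  | ababababaab => aaaababaab => aaaaaaaab

bab->aa; bbb->b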